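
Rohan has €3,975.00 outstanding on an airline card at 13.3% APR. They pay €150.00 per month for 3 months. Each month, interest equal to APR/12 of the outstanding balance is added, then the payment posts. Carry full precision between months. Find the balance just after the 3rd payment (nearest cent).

€3,653.63

Monthly rate r = 13.3%/12 = 1.10833% = 0.0110833.
Each month: B ← B·(1+r) − €150.00.
Month 1: interest €44.06; balance after payment €3,869.06.
Month 2: interest €42.88; balance after payment €3,761.94.
Month 3: interest €41.69; balance after payment €3,653.63.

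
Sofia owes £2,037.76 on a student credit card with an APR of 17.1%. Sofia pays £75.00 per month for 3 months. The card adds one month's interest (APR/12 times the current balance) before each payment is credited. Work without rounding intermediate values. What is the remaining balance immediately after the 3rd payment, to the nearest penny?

£1,897.90

Monthly rate r = 17.1%/12 = 1.425% = 0.01425.
Each month: B ← B·(1+r) − £75.00.
Month 1: interest £29.04; balance after payment £1,991.80.
Month 2: interest £28.38; balance after payment £1,945.18.
Month 3: interest £27.72; balance after payment £1,897.90.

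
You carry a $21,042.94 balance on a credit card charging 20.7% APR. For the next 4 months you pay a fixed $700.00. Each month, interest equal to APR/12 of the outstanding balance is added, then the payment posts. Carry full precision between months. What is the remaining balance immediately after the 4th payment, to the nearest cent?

$19,659.62

Monthly rate r = 20.7%/12 = 1.725% = 0.01725.
Each month: B ← B·(1+r) − $700.00.
Month 1: interest $362.99; balance after payment $20,705.93.
Month 2: interest $357.18; balance after payment $20,363.11.
Month 3: interest $351.26; balance after payment $20,014.37.
Month 4: interest $345.25; balance after payment $19,659.62.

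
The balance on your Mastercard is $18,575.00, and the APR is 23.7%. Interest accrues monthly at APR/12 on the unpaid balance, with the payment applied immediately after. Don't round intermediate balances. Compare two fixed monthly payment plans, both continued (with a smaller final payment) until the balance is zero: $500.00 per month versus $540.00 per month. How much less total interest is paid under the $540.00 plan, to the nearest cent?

$2,422.38

Monthly rate r = 23.7%/12 = 1.975% = 0.01975.
At $500.00/mo: n = ⌈−ln(1 − rB₀/P)/ln(1+r)⌉ = 68 payments (last $329.01); total interest = total paid − $18,575.00 = $15,254.01.
At $540.00/mo: 59 payments (last $86.63); total interest $12,831.63.
Interest saved = $15,254.01 − $12,831.63 = $2,422.38.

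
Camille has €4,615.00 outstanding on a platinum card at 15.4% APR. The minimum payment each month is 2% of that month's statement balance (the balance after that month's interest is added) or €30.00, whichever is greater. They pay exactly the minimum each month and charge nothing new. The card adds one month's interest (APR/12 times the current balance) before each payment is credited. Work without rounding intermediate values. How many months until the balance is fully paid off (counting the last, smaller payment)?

232 months

Monthly rate r = 15.4%/12 = 1.28333% = 0.0128333.
While 2% of the post-interest balance exceeds €30.00, each month B ← (B·(1+r))·(1 − 0.02), i.e. B shrinks by the factor (1+r)·0.98 = 0.99258.
This holds for months 1–153. Entering month 154 the balance is €1,475.96; 2% of the post-interest balance is now below €30.00, so the flat €30.00 minimum applies from here.
From month 154 a fixed €30.00 at rate r clears €1,475.96 in 79 more payments. Total: 153 + 79 = 232 months.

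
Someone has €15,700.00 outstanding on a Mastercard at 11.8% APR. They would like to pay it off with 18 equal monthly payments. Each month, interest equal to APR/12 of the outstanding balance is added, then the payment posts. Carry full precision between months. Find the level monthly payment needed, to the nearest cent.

€955.96

Monthly rate r = 11.8%/12 = 0.983333% = 0.00983333.
Level-payment amortization: P = B₀·r / (1 − (1+r)^(−n)) = 15700.00·0.00983333 / (1 − 1.00983^(−18)).
Denominator 1 − (1+r)^(−18) = 0.161495569.
P = 154.383 / 0.161495569 ≈ 955.96.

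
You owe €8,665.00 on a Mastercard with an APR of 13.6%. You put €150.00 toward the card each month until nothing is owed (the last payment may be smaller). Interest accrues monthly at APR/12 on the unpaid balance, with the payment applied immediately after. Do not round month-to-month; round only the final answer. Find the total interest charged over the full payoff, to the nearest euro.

Monthly rate r = 13.6%/12 = 1.13333% = 0.0113333.
Payoff takes n = ⌈−ln(1 − rB₀/P)/ln(1+r)⌉ = ⌈94.352⌉ = 95 payments; the last is €53.01.
Total paid = 94·€150.00 + €53.01 = €14,153.01.
Total interest = total paid − principal = €14,153.01 − €8,665.00 = €5,488.01.

€5,488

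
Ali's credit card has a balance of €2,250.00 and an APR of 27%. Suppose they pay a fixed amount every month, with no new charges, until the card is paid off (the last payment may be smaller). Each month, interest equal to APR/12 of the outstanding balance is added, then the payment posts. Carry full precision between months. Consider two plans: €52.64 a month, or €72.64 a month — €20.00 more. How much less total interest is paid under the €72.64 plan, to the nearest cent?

Monthly rate r = 27%/12 = 2.25% = 0.0225.
At €52.64/mo: n = ⌈−ln(1 − rB₀/P)/ln(1+r)⌉ = 147 payments (last €33.89); total interest = total paid − €2,250.00 = €5,469.33.
At €72.64/mo: 54 payments (last €47.55); total interest €1,647.47.
Interest saved = €5,469.33 − €1,647.47 = €3,821.86.

€3,821.86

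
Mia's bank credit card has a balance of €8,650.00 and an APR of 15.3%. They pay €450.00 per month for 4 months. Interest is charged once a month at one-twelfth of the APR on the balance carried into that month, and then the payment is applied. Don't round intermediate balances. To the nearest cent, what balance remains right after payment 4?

€7,264.94

Monthly rate r = 15.3%/12 = 1.275% = 0.01275.
Each month: B ← B·(1+r) − €450.00.
Month 1: interest €110.29; balance after payment €8,310.29.
Month 2: interest €105.96; balance after payment €7,966.24.
Month 3: interest €101.57; balance after payment €7,617.81.
Month 4: interest €97.13; balance after payment €7,264.94.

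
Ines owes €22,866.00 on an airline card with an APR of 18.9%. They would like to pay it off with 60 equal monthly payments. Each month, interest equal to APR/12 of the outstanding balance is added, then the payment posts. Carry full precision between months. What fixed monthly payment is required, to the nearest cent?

Monthly rate r = 18.9%/12 = 1.575% = 0.01575.
Level-payment amortization: P = B₀·r / (1 − (1+r)^(−n)) = 22866.00·0.01575 / (1 − 1.01575^(−60)).
Denominator 1 − (1+r)^(−60) = 0.608447375.
P = 360.139 / 0.608447375 ≈ 591.90.

€591.90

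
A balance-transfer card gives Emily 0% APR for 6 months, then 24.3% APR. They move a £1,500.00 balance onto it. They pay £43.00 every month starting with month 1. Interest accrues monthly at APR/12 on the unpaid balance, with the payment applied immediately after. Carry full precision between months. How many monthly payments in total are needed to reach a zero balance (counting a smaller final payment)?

50 payments

Promo months 1–6 at r₀ = 0%/12 = 0; months 7+ at r₁ = 24.3%/12 = 0.02025.
After month 6 (no interest yet): B = £1,500.00 − 6·£43.00 = £1,242.00.
Then at r₁ with £43.00/mo: n₂ = −ln(1 − r₁·B/P)/ln(1+r₁) ≈ 43.86 → 44 more payments.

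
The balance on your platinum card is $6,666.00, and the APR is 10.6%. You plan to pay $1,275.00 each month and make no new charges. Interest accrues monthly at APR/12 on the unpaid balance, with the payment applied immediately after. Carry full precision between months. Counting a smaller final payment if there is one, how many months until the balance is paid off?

Monthly rate r = 10.6%/12 = 0.883333% = 0.00883333.
Recurrence: B ← B·(1+r) − $1,275.00.
Month 1: interest $58.88; balance after payment $5,449.88.
Month 2: interest $48.14; balance after payment $4,223.02.
Month 3: interest $37.30; balance after payment $2,985.33.
Month 4: interest $26.37; balance after payment $1,736.70.
Month 5: interest $15.34; balance after payment $477.04.
Month 6: interest $4.21; balance after payment $0.00.

6 months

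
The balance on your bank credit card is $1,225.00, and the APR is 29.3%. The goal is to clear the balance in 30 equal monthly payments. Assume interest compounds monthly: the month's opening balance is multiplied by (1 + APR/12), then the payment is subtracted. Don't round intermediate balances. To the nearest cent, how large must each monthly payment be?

Monthly rate r = 29.3%/12 = 2.44167% = 0.0244167.
Level-payment amortization: P = B₀·r / (1 − (1+r)^(−n)) = 1225.00·0.0244167 / (1 − 1.02442^(−30)).
Denominator 1 − (1+r)^(−30) = 0.515045568.
P = 29.9104 / 0.515045568 ≈ 58.07.

$58.07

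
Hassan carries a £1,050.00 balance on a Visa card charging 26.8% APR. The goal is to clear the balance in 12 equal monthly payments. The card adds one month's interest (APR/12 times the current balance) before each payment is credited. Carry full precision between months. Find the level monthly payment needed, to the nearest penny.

£100.72

Monthly rate r = 26.8%/12 = 2.23333% = 0.0223333.
Level-payment amortization: P = B₀·r / (1 − (1+r)^(−n)) = 1050.00·0.0223333 / (1 − 1.02233^(−12)).
Denominator 1 − (1+r)^(−12) = 0.232833297.
P = 23.45 / 0.232833297 ≈ 100.72.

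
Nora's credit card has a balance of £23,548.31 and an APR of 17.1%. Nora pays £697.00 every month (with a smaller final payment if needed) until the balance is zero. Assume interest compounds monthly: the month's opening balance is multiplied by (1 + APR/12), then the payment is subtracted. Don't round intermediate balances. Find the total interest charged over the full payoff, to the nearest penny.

Monthly rate r = 17.1%/12 = 1.425% = 0.01425.
Payoff takes n = ⌈−ln(1 − rB₀/P)/ln(1+r)⌉ = ⌈46.412⌉ = 47 payments; the last is £288.15.
Total paid = 46·£697.00 + £288.15 = £32,350.15.
Total interest = total paid − principal = £32,350.15 − £23,548.31 = £8,801.84.

£8,801.84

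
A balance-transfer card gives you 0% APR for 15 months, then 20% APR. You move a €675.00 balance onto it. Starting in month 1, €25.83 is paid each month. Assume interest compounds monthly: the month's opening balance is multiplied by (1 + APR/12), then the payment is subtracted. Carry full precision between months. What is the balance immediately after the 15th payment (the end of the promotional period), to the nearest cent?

€287.55

Promo months 1–15 at r₀ = 0%/12 = 0; months 16+ at r₁ = 20%/12 = 0.0166667.
After month 15 (no interest yet): B = €675.00 − 15·€25.83 = €287.55.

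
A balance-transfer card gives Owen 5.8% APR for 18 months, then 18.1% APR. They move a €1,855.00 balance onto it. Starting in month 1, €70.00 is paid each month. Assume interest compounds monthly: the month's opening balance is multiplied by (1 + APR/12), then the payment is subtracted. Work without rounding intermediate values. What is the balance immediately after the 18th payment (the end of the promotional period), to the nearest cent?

€710.07

Promo months 1–18 at r₀ = 5.8%/12 = 0.00483333; months 19+ at r₁ = 18.1%/12 = 0.0150833.
After month 18: iterate B ← B·(1+r₀) − €70.00 for 18 months → €710.07.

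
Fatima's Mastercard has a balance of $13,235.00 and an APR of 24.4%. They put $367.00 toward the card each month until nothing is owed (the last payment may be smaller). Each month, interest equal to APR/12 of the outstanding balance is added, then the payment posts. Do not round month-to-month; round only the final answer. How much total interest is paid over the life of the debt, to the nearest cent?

$10,860.14

Monthly rate r = 24.4%/12 = 2.03333% = 0.0203333.
Payoff takes n = ⌈−ln(1 − rB₀/P)/ln(1+r)⌉ = ⌈65.652⌉ = 66 payments; the last is $240.14.
Total paid = 65·$367.00 + $240.14 = $24,095.14.
Total interest = total paid − principal = $24,095.14 − $13,235.00 = $10,860.14.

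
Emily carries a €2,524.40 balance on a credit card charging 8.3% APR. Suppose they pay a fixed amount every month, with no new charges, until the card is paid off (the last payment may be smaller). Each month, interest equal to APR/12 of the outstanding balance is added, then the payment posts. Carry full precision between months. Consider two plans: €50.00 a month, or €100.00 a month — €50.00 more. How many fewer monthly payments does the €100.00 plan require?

Monthly rate r = 8.3%/12 = 0.691667% = 0.00691667.
At €50.00/mo: n = ⌈−ln(1 − rB₀/P)/ln(1+r)⌉ = 63 payments (last €16.06); total interest = total paid − €2,524.40 = €591.66.
At €100.00/mo: 28 payments (last €83.98); total interest €259.58.
Payments saved = 63 − 28 = 35.

35 fewer payments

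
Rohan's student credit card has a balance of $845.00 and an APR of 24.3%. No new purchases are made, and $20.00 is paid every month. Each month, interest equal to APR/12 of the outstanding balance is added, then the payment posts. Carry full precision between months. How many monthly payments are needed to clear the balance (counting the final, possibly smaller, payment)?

97 payments

Monthly rate r = 24.3%/12 = 2.025% = 0.02025.
Recurrence: B ← B·(1+r) − $20.00.
Month 1: interest $17.11; balance after payment $842.11.
Month 2: interest $17.05; balance after payment $839.16.
Closed form: n = −ln(1 − rB₀/P)/ln(1+r) = −ln(0.14444)/ln(1.02025) ≈ 96.515, so the balance reaches zero during payment 97.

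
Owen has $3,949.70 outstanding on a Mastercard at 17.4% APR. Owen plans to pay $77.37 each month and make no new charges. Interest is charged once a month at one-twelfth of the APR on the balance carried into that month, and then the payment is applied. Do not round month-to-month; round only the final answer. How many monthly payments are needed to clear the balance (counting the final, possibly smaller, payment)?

Monthly rate r = 17.4%/12 = 1.45% = 0.0145.
Recurrence: B ← B·(1+r) − $77.37.
Month 1: interest $57.27; balance after payment $3,929.60.
Month 2: interest $56.98; balance after payment $3,909.21.
Closed form: n = −ln(1 − rB₀/P)/ln(1+r) = −ln(0.25978)/ln(1.0145) ≈ 93.632, so the balance reaches zero during payment 94.

94 payments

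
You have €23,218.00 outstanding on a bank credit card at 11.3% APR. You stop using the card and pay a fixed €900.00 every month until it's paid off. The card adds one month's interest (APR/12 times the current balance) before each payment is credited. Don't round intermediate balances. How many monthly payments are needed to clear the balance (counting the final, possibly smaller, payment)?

Monthly rate r = 11.3%/12 = 0.941667% = 0.00941667.
Recurrence: B ← B·(1+r) − €900.00.
Month 1: interest €218.64; balance after payment €22,536.64.
Month 2: interest €212.22; balance after payment €21,848.86.
Closed form: n = −ln(1 − rB₀/P)/ln(1+r) = −ln(0.75707)/ln(1.00942) ≈ 29.693, so the balance reaches zero during payment 30.

30 payments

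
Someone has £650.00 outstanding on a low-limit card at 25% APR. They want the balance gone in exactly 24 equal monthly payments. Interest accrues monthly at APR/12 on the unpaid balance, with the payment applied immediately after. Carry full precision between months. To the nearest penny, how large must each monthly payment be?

£34.69

Monthly rate r = 25%/12 = 2.08333% = 0.0208333.
Level-payment amortization: P = B₀·r / (1 − (1+r)^(−n)) = 650.00·0.0208333 / (1 − 1.02083^(−24)).
Denominator 1 − (1+r)^(−24) = 0.39034551.
P = 13.5417 / 0.39034551 ≈ 34.69.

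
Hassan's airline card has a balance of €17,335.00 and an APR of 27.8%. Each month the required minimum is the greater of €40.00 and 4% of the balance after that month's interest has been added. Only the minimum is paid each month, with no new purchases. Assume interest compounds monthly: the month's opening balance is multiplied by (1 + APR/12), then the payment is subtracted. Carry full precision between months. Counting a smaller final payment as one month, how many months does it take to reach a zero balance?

Monthly rate r = 27.8%/12 = 2.31667% = 0.0231667.
While 4% of the post-interest balance exceeds €40.00, each month B ← (B·(1+r))·(1 − 0.04), i.e. B shrinks by the factor (1+r)·0.96 = 0.98224.
This holds for months 1–161. Entering month 162 the balance is €968.19; 4% of the post-interest balance is now below €40.00, so the flat €40.00 minimum applies from here.
From month 162 a fixed €40.00 at rate r clears €968.19 in 36 more payments. Total: 161 + 36 = 197 months.

197 months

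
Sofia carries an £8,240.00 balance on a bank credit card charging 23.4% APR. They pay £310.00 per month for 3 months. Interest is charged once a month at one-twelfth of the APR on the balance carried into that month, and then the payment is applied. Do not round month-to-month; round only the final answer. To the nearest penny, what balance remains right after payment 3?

£7,783.25

Monthly rate r = 23.4%/12 = 1.95% = 0.0195.
Each month: B ← B·(1+r) − £310.00.
Month 1: interest £160.68; balance after payment £8,090.68.
Month 2: interest £157.77; balance after payment £7,938.45.
Month 3: interest £154.80; balance after payment £7,783.25.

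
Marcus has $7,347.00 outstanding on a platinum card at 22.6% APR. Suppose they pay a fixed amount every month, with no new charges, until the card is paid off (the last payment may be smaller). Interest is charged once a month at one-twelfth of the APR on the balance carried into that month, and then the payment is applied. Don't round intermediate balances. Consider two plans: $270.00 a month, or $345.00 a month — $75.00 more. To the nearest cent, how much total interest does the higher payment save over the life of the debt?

$917.53

Monthly rate r = 22.6%/12 = 1.88333% = 0.0188333.
At $270.00/mo: n = ⌈−ln(1 − rB₀/P)/ln(1+r)⌉ = 39 payments (last $136.72); total interest = total paid − $7,347.00 = $3,049.72.
At $345.00/mo: 28 payments (last $164.19); total interest $2,132.19.
Interest saved = $3,049.72 − $2,132.19 = $917.53.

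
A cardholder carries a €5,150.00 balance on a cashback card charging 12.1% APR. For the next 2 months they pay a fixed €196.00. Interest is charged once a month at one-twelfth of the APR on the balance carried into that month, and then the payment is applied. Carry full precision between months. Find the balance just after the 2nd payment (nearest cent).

€4,860.41

Monthly rate r = 12.1%/12 = 1.00833% = 0.0100833.
Each month: B ← B·(1+r) − €196.00.
Month 1: interest €51.93; balance after payment €5,005.93.
Month 2: interest €50.48; balance after payment €4,860.41.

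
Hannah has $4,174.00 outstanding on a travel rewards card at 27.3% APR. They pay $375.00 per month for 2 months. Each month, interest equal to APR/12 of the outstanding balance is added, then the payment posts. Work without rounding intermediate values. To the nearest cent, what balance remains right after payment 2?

Monthly rate r = 27.3%/12 = 2.275% = 0.02275.
Each month: B ← B·(1+r) − $375.00.
Month 1: interest $94.96; balance after payment $3,893.96.
Month 2: interest $88.59; balance after payment $3,607.55.

$3,607.55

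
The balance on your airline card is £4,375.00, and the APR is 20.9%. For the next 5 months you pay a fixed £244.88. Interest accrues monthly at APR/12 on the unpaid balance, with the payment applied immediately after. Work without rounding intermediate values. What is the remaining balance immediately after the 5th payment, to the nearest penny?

Monthly rate r = 20.9%/12 = 1.74167% = 0.0174167.
Each month: B ← B·(1+r) − £244.88.
Month 1: interest £76.20; balance after payment £4,206.32.
Month 2: interest £73.26; balance after payment £4,034.70.
Month 3: interest £70.27; balance after payment £3,860.09.
Month 4: interest £67.23; balance after payment £3,682.44.
Month 5: interest £64.14; balance after payment £3,501.69.

£3,501.69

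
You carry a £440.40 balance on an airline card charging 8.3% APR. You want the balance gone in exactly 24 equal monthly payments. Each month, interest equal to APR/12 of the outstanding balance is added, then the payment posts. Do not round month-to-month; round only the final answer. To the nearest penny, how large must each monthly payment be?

Monthly rate r = 8.3%/12 = 0.691667% = 0.00691667.
Level-payment amortization: P = B₀·r / (1 − (1+r)^(−n)) = 440.40·0.00691667 / (1 − 1.00692^(−24)).
Denominator 1 − (1+r)^(−24) = 0.152469583.
P = 3.0461 / 0.152469583 ≈ 19.98.

£19.98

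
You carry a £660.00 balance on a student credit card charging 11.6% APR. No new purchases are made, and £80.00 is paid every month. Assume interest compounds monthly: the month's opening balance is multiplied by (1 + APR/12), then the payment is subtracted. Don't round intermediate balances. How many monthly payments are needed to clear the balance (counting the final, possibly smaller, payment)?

Monthly rate r = 11.6%/12 = 0.966667% = 0.00966667.
Recurrence: B ← B·(1+r) − £80.00.
Month 1: interest £6.38; balance after payment £586.38.
Month 2: interest £5.67; balance after payment £512.05.
Closed form: n = −ln(1 − rB₀/P)/ln(1+r) = −ln(0.92025)/ln(1.00967) ≈ 8.639, so the balance reaches zero during payment 9.

9 payments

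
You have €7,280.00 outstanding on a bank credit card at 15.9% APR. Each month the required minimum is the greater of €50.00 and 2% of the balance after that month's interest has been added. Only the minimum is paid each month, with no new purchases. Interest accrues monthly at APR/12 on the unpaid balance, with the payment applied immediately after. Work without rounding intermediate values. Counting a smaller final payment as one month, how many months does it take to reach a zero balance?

235 months

Monthly rate r = 15.9%/12 = 1.325% = 0.01325.
While 2% of the post-interest balance exceeds €50.00, each month B ← (B·(1+r))·(1 − 0.02), i.e. B shrinks by the factor (1+r)·0.98 = 0.99299.
This holds for months 1–154. Entering month 155 the balance is €2,462.10; 2% of the post-interest balance is now below €50.00, so the flat €50.00 minimum applies from here.
From month 155 a fixed €50.00 at rate r clears €2,462.10 in 81 more payments. Total: 154 + 81 = 235 months.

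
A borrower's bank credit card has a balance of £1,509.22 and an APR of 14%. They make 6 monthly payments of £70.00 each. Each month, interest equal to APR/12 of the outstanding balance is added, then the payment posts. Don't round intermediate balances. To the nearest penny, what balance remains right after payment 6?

£1,185.55

Monthly rate r = 14%/12 = 1.16667% = 0.0116667.
Each month: B ← B·(1+r) − £70.00.
Month 1: interest £17.61; balance after payment £1,456.83.
Month 2: interest £17.00; balance after payment £1,403.82.
Month 3: interest £16.38; balance after payment £1,350.20.
Month 4: interest £15.75; balance after payment £1,295.95.
Month 5: interest £15.12; balance after payment £1,241.07.
Month 6: interest £14.48; balance after payment £1,185.55.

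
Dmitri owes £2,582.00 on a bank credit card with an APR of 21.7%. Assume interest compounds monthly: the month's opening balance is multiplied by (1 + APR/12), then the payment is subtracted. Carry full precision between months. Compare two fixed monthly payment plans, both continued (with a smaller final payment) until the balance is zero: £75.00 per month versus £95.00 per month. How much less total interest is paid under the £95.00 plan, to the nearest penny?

£492.61

Monthly rate r = 21.7%/12 = 1.80833% = 0.0180833.
At £75.00/mo: n = ⌈−ln(1 − rB₀/P)/ln(1+r)⌉ = 55 payments (last £27.52); total interest = total paid − £2,582.00 = £1,495.52.
At £95.00/mo: 38 payments (last £69.91); total interest £1,002.91.
Interest saved = £1,495.52 − £1,002.91 = £492.61.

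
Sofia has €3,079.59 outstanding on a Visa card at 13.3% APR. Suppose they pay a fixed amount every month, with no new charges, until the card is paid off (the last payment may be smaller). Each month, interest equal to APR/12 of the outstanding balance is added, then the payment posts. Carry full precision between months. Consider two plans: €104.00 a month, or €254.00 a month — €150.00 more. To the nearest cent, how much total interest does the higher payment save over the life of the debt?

€427.74

Monthly rate r = 13.3%/12 = 1.10833% = 0.0110833.
At €104.00/mo: n = ⌈−ln(1 − rB₀/P)/ln(1+r)⌉ = 37 payments (last €9.29); total interest = total paid − €3,079.59 = €673.70.
At €254.00/mo: 14 payments (last €23.55); total interest €245.96.
Interest saved = €673.70 − €245.96 = €427.74.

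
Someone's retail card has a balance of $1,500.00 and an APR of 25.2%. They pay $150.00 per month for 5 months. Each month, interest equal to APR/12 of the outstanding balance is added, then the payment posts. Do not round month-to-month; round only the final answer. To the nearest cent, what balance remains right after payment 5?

Monthly rate r = 25.2%/12 = 2.1% = 0.021.
Each month: B ← B·(1+r) − $150.00.
Month 1: interest $31.50; balance after payment $1,381.50.
Month 2: interest $29.01; balance after payment $1,260.51.
Month 3: interest $26.47; balance after payment $1,136.98.
Month 4: interest $23.88; balance after payment $1,010.86.
Month 5: interest $21.23; balance after payment $882.09.

$882.09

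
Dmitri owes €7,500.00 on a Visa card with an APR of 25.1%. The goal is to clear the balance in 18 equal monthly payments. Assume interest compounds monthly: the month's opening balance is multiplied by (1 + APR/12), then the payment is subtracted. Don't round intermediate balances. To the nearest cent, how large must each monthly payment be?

€504.31

Monthly rate r = 25.1%/12 = 2.09167% = 0.0209167.
Level-payment amortization: P = B₀·r / (1 − (1+r)^(−n)) = 7500.00·0.0209167 / (1 − 1.02092^(−18)).
Denominator 1 − (1+r)^(−18) = 0.311070612.
P = 156.875 / 0.311070612 ≈ 504.31.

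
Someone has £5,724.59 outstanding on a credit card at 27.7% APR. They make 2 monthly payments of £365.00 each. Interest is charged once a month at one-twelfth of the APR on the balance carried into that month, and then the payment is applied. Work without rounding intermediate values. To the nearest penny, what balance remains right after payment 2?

£5,253.50

Monthly rate r = 27.7%/12 = 2.30833% = 0.0230833.
Each month: B ← B·(1+r) − £365.00.
Month 1: interest £132.14; balance after payment £5,491.73.
Month 2: interest £126.77; balance after payment £5,253.50.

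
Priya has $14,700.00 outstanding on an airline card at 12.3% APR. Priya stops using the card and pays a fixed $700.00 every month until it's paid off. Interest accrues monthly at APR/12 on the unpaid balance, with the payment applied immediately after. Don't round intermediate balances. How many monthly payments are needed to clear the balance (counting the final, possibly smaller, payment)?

24 months

Monthly rate r = 12.3%/12 = 1.025% = 0.01025.
Recurrence: B ← B·(1+r) − $700.00.
Month 1: interest $150.68; balance after payment $14,150.67.
Month 2: interest $145.04; balance after payment $13,595.72.
Closed form: n = −ln(1 − rB₀/P)/ln(1+r) = −ln(0.78475)/ln(1.01025) ≈ 23.769, so the balance reaches zero during payment 24.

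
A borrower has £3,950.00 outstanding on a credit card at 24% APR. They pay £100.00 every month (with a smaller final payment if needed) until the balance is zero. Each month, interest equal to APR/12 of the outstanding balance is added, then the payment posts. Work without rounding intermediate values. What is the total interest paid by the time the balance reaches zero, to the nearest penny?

£3,931.17

Monthly rate r = 24%/12 = 2% = 0.02.
Payoff takes n = ⌈−ln(1 − rB₀/P)/ln(1+r)⌉ = ⌈78.810⌉ = 79 payments; the last is £81.17.
Total paid = 78·£100.00 + £81.17 = £7,881.17.
Total interest = total paid − principal = £7,881.17 − £3,950.00 = £3,931.17.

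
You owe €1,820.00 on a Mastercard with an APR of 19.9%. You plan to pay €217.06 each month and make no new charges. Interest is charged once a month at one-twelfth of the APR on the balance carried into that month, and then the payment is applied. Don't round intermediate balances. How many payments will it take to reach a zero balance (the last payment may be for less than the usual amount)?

Monthly rate r = 19.9%/12 = 1.65833% = 0.0165833.
Recurrence: B ← B·(1+r) − €217.06.
Month 1: interest €30.18; balance after payment €1,633.12.
Month 2: interest €27.08; balance after payment €1,443.14.
Closed form: n = −ln(1 − rB₀/P)/ln(1+r) = −ln(0.86095)/ln(1.01658) ≈ 9.103, so the balance reaches zero during payment 10.

10 payments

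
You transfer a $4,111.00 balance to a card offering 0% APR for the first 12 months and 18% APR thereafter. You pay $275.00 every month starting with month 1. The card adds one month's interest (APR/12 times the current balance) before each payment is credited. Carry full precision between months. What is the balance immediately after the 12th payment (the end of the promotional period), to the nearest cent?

Promo months 1–12 at r₀ = 0%/12 = 0; months 13+ at r₁ = 18%/12 = 0.015.
After month 12 (no interest yet): B = $4,111.00 − 12·$275.00 = $811.00.

$811.00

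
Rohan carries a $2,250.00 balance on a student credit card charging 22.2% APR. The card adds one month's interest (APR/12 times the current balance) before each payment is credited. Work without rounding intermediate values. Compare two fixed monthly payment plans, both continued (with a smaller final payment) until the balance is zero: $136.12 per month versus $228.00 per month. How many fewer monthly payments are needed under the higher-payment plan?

9 fewer payments

Monthly rate r = 22.2%/12 = 1.85% = 0.0185.
At $136.12/mo: n = ⌈−ln(1 − rB₀/P)/ln(1+r)⌉ = 20 payments (last $124.12); total interest = total paid − $2,250.00 = $460.40.
At $228.00/mo: 11 payments (last $227.31); total interest $257.31.
Payments saved = 20 − 11 = 9.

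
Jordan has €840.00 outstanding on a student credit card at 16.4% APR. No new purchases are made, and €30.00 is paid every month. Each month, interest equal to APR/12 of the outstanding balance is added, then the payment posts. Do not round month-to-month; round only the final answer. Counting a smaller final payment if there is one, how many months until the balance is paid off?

36 months

Monthly rate r = 16.4%/12 = 1.36667% = 0.0136667.
Recurrence: B ← B·(1+r) − €30.00.
Month 1: interest €11.48; balance after payment €821.48.
Month 2: interest €11.23; balance after payment €802.71.
Closed form: n = −ln(1 − rB₀/P)/ln(1+r) = −ln(0.61733)/ln(1.01367) ≈ 35.534, so the balance reaches zero during payment 36.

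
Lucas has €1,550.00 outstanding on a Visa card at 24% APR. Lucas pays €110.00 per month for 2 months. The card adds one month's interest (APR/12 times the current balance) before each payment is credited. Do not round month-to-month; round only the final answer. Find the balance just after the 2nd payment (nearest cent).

Monthly rate r = 24%/12 = 2% = 0.02.
Each month: B ← B·(1+r) − €110.00.
Month 1: interest €31.00; balance after payment €1,471.00.
Month 2: interest €29.42; balance after payment €1,390.42.

€1,390.42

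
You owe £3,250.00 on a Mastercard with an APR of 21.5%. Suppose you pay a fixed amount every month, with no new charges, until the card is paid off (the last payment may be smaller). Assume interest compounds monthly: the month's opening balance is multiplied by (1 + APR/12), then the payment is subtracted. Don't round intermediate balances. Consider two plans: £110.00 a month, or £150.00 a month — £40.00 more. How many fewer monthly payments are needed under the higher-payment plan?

Monthly rate r = 21.5%/12 = 1.79167% = 0.0179167.
At £110.00/mo: n = ⌈−ln(1 − rB₀/P)/ln(1+r)⌉ = 43 payments (last £48.65); total interest = total paid − £3,250.00 = £1,418.65.
At £150.00/mo: 28 payments (last £100.59); total interest £900.59.
Payments saved = 43 − 28 = 15.

15 fewer payments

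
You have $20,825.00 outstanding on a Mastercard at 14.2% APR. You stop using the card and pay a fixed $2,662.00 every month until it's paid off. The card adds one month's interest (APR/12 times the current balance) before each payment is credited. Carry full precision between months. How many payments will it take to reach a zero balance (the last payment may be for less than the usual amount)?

9 months

Monthly rate r = 14.2%/12 = 1.18333% = 0.0118333.
Recurrence: B ← B·(1+r) − $2,662.00.
Month 1: interest $246.43; balance after payment $18,409.43.
Month 2: interest $217.84; balance after payment $15,965.27.
Closed form: n = −ln(1 − rB₀/P)/ln(1+r) = −ln(0.90743)/ln(1.01183) ≈ 8.258, so the balance reaches zero during payment 9.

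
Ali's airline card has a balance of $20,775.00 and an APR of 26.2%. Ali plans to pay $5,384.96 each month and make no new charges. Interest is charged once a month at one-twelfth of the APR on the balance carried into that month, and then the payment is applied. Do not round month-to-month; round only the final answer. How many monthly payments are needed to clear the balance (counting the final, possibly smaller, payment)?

Monthly rate r = 26.2%/12 = 2.18333% = 0.0218333.
Recurrence: B ← B·(1+r) − $5,384.96.
Month 1: interest $453.59; balance after payment $15,843.63.
Month 2: interest $345.92; balance after payment $10,804.59.
Month 3: interest $235.90; balance after payment $5,655.53.
Month 4: interest $123.48; balance after payment $394.05.
Month 5: interest $8.60; balance after payment $0.00.

5 payments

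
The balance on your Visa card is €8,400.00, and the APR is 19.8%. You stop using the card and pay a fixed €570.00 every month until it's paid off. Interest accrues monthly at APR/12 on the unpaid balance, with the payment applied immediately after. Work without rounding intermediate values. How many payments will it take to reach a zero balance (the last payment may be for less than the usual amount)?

18 payments

Monthly rate r = 19.8%/12 = 1.65% = 0.0165.
Recurrence: B ← B·(1+r) − €570.00.
Month 1: interest €138.60; balance after payment €7,968.60.
Month 2: interest €131.48; balance after payment €7,530.08.
Closed form: n = −ln(1 − rB₀/P)/ln(1+r) = −ln(0.75684)/ln(1.0165) ≈ 17.024, so the balance reaches zero during payment 18.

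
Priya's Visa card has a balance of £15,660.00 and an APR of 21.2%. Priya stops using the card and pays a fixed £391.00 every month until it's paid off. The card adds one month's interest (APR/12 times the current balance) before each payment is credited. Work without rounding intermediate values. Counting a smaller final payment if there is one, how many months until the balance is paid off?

Monthly rate r = 21.2%/12 = 1.76667% = 0.0176667.
Recurrence: B ← B·(1+r) − £391.00.
Month 1: interest £276.66; balance after payment £15,545.66.
Month 2: interest £274.64; balance after payment £15,429.30.
Closed form: n = −ln(1 − rB₀/P)/ln(1+r) = −ln(0.29243)/ln(1.01767) ≈ 70.209, so the balance reaches zero during payment 71.

71 payments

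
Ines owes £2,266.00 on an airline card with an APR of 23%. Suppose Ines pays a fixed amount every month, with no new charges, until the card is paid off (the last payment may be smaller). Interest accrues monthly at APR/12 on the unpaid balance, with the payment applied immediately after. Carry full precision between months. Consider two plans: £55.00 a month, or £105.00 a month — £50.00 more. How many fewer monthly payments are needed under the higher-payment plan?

54 fewer payments

Monthly rate r = 23%/12 = 1.91667% = 0.0191667.
At £55.00/mo: n = ⌈−ln(1 − rB₀/P)/ln(1+r)⌉ = 83 payments (last £6.62); total interest = total paid − £2,266.00 = £2,250.62.
At £105.00/mo: 29 payments (last £12.40); total interest £686.40.
Payments saved = 83 − 29 = 54.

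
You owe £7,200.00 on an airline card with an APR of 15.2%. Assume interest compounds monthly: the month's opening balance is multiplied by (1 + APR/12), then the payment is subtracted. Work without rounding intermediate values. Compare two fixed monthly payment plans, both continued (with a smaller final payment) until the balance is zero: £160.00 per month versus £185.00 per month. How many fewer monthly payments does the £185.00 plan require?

14 fewer payments

Monthly rate r = 15.2%/12 = 1.26667% = 0.0126667.
At £160.00/mo: n = ⌈−ln(1 − rB₀/P)/ln(1+r)⌉ = 68 payments (last £8.10); total interest = total paid − £7,200.00 = £3,528.10.
At £185.00/mo: 54 payments (last £177.50); total interest £2,782.50.
Payments saved = 68 − 54 = 14.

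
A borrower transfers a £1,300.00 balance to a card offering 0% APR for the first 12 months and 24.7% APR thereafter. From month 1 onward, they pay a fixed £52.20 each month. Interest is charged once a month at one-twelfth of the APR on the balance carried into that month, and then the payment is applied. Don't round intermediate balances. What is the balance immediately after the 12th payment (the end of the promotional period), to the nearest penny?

Promo months 1–12 at r₀ = 0%/12 = 0; months 13+ at r₁ = 24.7%/12 = 0.0205833.
After month 12 (no interest yet): B = £1,300.00 − 12·£52.20 = £673.60.

£673.60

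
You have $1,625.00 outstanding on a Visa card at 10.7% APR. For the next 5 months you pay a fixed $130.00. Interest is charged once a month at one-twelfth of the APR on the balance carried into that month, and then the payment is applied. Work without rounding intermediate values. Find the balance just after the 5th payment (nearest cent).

Monthly rate r = 10.7%/12 = 0.891667% = 0.00891667.
Each month: B ← B·(1+r) − $130.00.
Month 1: interest $14.49; balance after payment $1,509.49.
Month 2: interest $13.46; balance after payment $1,392.95.
Month 3: interest $12.42; balance after payment $1,275.37.
Month 4: interest $11.37; balance after payment $1,156.74.
Month 5: interest $10.31; balance after payment $1,037.06.

$1,037.06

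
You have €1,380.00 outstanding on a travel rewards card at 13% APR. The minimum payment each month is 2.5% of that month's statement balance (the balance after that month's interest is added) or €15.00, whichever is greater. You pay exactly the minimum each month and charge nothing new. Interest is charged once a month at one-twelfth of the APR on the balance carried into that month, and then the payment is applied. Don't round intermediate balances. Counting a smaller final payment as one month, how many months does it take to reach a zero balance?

Monthly rate r = 13%/12 = 1.08333% = 0.0108333.
While 2.5% of the post-interest balance exceeds €15.00, each month B ← (B·(1+r))·(1 − 0.025), i.e. B shrinks by the factor (1+r)·0.975 = 0.98556.
This holds for months 1–59. Entering month 60 the balance is €585.12; 2.5% of the post-interest balance is now below €15.00, so the flat €15.00 minimum applies from here.
From month 60 a fixed €15.00 at rate r clears €585.12 in 51 more payments. Total: 59 + 51 = 110 months.

110 months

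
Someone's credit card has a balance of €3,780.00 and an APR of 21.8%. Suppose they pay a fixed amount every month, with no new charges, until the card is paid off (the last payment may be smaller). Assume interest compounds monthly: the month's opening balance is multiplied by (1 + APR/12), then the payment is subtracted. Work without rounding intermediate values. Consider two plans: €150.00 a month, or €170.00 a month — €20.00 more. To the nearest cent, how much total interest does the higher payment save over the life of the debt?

Monthly rate r = 21.8%/12 = 1.81667% = 0.0181667.
At €150.00/mo: n = ⌈−ln(1 − rB₀/P)/ln(1+r)⌉ = 34 payments (last €149.98); total interest = total paid − €3,780.00 = €1,319.98.
At €170.00/mo: 29 payments (last €126.02); total interest €1,106.02.
Interest saved = €1,319.98 − €1,106.02 = €213.96.

€213.96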